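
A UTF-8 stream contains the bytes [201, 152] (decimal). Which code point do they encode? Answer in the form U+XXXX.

U+0258

Leading byte 0xC9 = 11001001 matches 110xxxxx → 2-byte sequence.
Byte 1: 0xC9 = 11001001, payload 01001 (5 bits).
Byte 2: 0x98 = 10011000 (10xxxxxx ✓), payload 011000.
Concatenate: 01001011000 = 0x258 (11 bits → U+0258).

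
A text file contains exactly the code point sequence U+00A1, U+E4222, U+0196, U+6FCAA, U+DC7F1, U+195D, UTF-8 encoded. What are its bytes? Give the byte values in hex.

C2 A1 F3 A4 88 A2 C6 96 F1 AF B2 AA F3 9C 9F B1 E1 A5 9D

U+00A1: 2-byte form → C2 A1.
U+E4222: 4-byte form → F3 A4 88 A2.
U+0196: 2-byte form → C6 96.
U+6FCAA: 4-byte form → F1 AF B2 AA.
U+DC7F1: 4-byte form → F3 9C 9F B1.
U+195D: 3-byte form → E1 A5 9D.
Concatenated (19 bytes): C2 A1 F3 A4 88 A2 C6 96 F1 AF B2 AA F3 9C 9F B1 E1 A5 9D.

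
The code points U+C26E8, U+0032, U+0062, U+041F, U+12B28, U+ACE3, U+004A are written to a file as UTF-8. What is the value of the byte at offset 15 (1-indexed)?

0xA3

1-indexed offset 15 is 0-indexed offset 14.
U+C26E8 → 4-byte form F3 82 9B A8 at offsets 0–3.
U+0032 → 1-byte form 32 at offsets 4–4.
U+0062 → 1-byte form 62 at offsets 5–5.
U+041F → 2-byte form D0 9F at offsets 6–7.
U+12B28 → 4-byte form F0 92 AC A8 at offsets 8–11.
U+ACE3 → 3-byte form EA B3 A3 at offsets 12–14.
Offset 14 falls in char 6's range; it's byte 3 of EA B3 A3 = 0xA3.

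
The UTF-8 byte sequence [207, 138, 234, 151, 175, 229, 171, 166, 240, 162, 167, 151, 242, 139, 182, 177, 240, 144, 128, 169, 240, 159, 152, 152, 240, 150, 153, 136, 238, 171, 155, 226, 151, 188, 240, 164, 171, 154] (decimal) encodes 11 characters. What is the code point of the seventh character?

Offset 0: leading byte 0xCF = 11001111 → 2-byte char #1 = CF 8A.
Offset 2: leading byte 0xEA = 11101010 → 3-byte char #2 = EA 97 AF.
Offset 5: leading byte 0xE5 = 11100101 → 3-byte char #3 = E5 AB A6.
Offset 8: leading byte 0xF0 = 11110000 → 4-byte char #4 = F0 A2 A7 97.
Offset 12: leading byte 0xF2 = 11110010 → 4-byte char #5 = F2 8B B6 B1.
Offset 16: leading byte 0xF0 = 11110000 → 4-byte char #6 = F0 90 80 A9.
Offset 20: leading byte 0xF0 = 11110000 → 4-byte char #7 = F0 9F 98 98.
Leading byte 0xF0 = 11110000 matches 11110xxx → 4-byte sequence.
Byte 1: 0xF0 = 11110000, payload 000 (3 bits).
Byte 2: 0x9F = 10011111 (10xxxxxx ✓), payload 011111.
Byte 3: 0x98 = 10011000 (10xxxxxx ✓), payload 011000.
Byte 4: 0x98 = 10011000 (10xxxxxx ✓), payload 011000.
Concatenate: 000011111011000011000 = 0x1F618 (21 bits → U+1F618).

U+1F618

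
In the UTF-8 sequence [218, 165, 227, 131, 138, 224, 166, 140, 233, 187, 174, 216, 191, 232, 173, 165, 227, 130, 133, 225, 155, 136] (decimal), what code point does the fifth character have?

Offset 0: leading byte 0xDA = 11011010 → 2-byte char #1 = DA A5.
Offset 2: leading byte 0xE3 = 11100011 → 3-byte char #2 = E3 83 8A.
Offset 5: leading byte 0xE0 = 11100000 → 3-byte char #3 = E0 A6 8C.
Offset 8: leading byte 0xE9 = 11101001 → 3-byte char #4 = E9 BB AE.
Offset 11: leading byte 0xD8 = 11011000 → 2-byte char #5 = D8 BF.
Leading byte 0xD8 = 11011000 matches 110xxxxx → 2-byte sequence.
Byte 1: 0xD8 = 11011000, payload 11000 (5 bits).
Byte 2: 0xBF = 10111111 (10xxxxxx ✓), payload 111111.
Concatenate: 11000111111 = 0x63F (11 bits → U+063F).

U+063F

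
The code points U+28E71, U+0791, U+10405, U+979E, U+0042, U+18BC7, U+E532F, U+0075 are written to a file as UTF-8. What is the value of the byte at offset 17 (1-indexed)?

0xAF

1-indexed offset 17 is 0-indexed offset 16.
U+28E71 → 4-byte form F0 A8 B9 B1 at offsets 0–3.
U+0791 → 2-byte form DE 91 at offsets 4–5.
U+10405 → 4-byte form F0 90 90 85 at offsets 6–9.
U+979E → 3-byte form E9 9E 9E at offsets 10–12.
U+0042 → 1-byte form 42 at offsets 13–13.
U+18BC7 → 4-byte form F0 98 AF 87 at offsets 14–17.
Offset 16 falls in char 6's range; it's byte 3 of F0 98 AF 87 = 0xAF.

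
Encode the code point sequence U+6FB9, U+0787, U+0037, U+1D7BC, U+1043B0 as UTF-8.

E6 BE B9 DE 87 37 F0 9D 9E BC F4 84 8E B0

U+6FB9: 3-byte form → E6 BE B9.
U+0787: 2-byte form → DE 87.
U+0037: 1-byte form → 37.
U+1D7BC: 4-byte form → F0 9D 9E BC.
U+1043B0: 4-byte form → F4 84 8E B0.
Concatenated (14 bytes): E6 BE B9 DE 87 37 F0 9D 9E BC F4 84 8E B0.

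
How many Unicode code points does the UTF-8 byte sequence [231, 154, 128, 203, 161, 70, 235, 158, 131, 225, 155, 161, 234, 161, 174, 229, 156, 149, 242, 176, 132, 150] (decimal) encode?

8

Byte at offset 0: 0xE7 = 11100111 → 3-byte char (#1). Advance 3.
Byte at offset 3: 0xCB = 11001011 → 2-byte char (#2). Advance 2.
Byte at offset 5: 0x46 = 01000110 → 1-byte char (#3). Advance 1.
Byte at offset 6: 0xEB = 11101011 → 3-byte char (#4). Advance 3.
Byte at offset 9: 0xE1 = 11100001 → 3-byte char (#5). Advance 3.
Byte at offset 12: 0xEA = 11101010 → 3-byte char (#6). Advance 3.
Byte at offset 15: 0xE5 = 11100101 → 3-byte char (#7). Advance 3.
Byte at offset 18: 0xF2 = 11110010 → 4-byte char (#8). Advance 4.
Reached end at offset 22 after 8 code points.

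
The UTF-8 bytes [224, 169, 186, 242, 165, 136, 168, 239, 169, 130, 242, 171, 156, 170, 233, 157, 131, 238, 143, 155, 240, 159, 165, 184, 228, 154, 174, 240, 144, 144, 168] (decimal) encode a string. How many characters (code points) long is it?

Byte at offset 0: 0xE0 = 11100000 → 3-byte char (#1). Advance 3.
Byte at offset 3: 0xF2 = 11110010 → 4-byte char (#2). Advance 4.
Byte at offset 7: 0xEF = 11101111 → 3-byte char (#3). Advance 3.
Byte at offset 10: 0xF2 = 11110010 → 4-byte char (#4). Advance 4.
Byte at offset 14: 0xE9 = 11101001 → 3-byte char (#5). Advance 3.
Byte at offset 17: 0xEE = 11101110 → 3-byte char (#6). Advance 3.
Byte at offset 20: 0xF0 = 11110000 → 4-byte char (#7). Advance 4.
Byte at offset 24: 0xE4 = 11100100 → 3-byte char (#8). Advance 3.
Byte at offset 27: 0xF0 = 11110000 → 4-byte char (#9). Advance 4.
Reached end at offset 31 after 9 code points.

9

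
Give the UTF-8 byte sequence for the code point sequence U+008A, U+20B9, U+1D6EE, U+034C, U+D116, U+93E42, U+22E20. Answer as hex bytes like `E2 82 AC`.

C2 8A E2 82 B9 F0 9D 9B AE CD 8C ED 84 96 F2 93 B9 82 F0 A2 B8 A0

U+008A: 2-byte form → C2 8A.
U+20B9: 3-byte form → E2 82 B9.
U+1D6EE: 4-byte form → F0 9D 9B AE.
U+034C: 2-byte form → CD 8C.
U+D116: 3-byte form → ED 84 96.
U+93E42: 4-byte form → F2 93 B9 82.
U+22E20: 4-byte form → F0 A2 B8 A0.
Concatenated (22 bytes): C2 8A E2 82 B9 F0 9D 9B AE CD 8C ED 84 96 F2 93 B9 82 F0 A2 B8 A0.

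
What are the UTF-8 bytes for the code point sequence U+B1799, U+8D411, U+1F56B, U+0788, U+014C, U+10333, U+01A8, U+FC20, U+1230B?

U+B1799: 4-byte form → F2 B1 9E 99.
U+8D411: 4-byte form → F2 8D 90 91.
U+1F56B: 4-byte form → F0 9F 95 AB.
U+0788: 2-byte form → DE 88.
U+014C: 2-byte form → C5 8C.
U+10333: 4-byte form → F0 90 8C B3.
U+01A8: 2-byte form → C6 A8.
U+FC20: 3-byte form → EF B0 A0.
U+1230B: 4-byte form → F0 92 8C 8B.
Concatenated (29 bytes): F2 B1 9E 99 F2 8D 90 91 F0 9F 95 AB DE 88 C5 8C F0 90 8C B3 C6 A8 EF B0 A0 F0 92 8C 8B.

F2 B1 9E 99 F2 8D 90 91 F0 9F 95 AB DE 88 C5 8C F0 90 8C B3 C6 A8 EF B0 A0 F0 92 8C 8B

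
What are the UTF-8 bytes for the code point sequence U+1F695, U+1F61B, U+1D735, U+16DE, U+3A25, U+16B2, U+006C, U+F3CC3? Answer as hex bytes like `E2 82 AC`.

U+1F695: 4-byte form → F0 9F 9A 95.
U+1F61B: 4-byte form → F0 9F 98 9B.
U+1D735: 4-byte form → F0 9D 9C B5.
U+16DE: 3-byte form → E1 9B 9E.
U+3A25: 3-byte form → E3 A8 A5.
U+16B2: 3-byte form → E1 9A B2.
U+006C: 1-byte form → 6C.
U+F3CC3: 4-byte form → F3 B3 B3 83.
Concatenated (26 bytes): F0 9F 9A 95 F0 9F 98 9B F0 9D 9C B5 E1 9B 9E E3 A8 A5 E1 9A B2 6C F3 B3 B3 83.

F0 9F 9A 95 F0 9F 98 9B F0 9D 9C B5 E1 9B 9E E3 A8 A5 E1 9A B2 6C F3 B3 B3 83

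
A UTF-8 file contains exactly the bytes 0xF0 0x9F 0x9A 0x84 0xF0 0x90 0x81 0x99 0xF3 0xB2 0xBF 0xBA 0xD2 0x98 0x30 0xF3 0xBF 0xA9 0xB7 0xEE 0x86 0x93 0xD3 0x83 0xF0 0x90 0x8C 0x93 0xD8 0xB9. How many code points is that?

10

Byte at offset 0: 0xF0 = 11110000 → 4-byte char (#1). Advance 4.
Byte at offset 4: 0xF0 = 11110000 → 4-byte char (#2). Advance 4.
Byte at offset 8: 0xF3 = 11110011 → 4-byte char (#3). Advance 4.
Byte at offset 12: 0xD2 = 11010010 → 2-byte char (#4). Advance 2.
Byte at offset 14: 0x30 = 00110000 → 1-byte char (#5). Advance 1.
Byte at offset 15: 0xF3 = 11110011 → 4-byte char (#6). Advance 4.
Byte at offset 19: 0xEE = 11101110 → 3-byte char (#7). Advance 3.
Byte at offset 22: 0xD3 = 11010011 → 2-byte char (#8). Advance 2.
Byte at offset 24: 0xF0 = 11110000 → 4-byte char (#9). Advance 4.
Byte at offset 28: 0xD8 = 11011000 → 2-byte char (#10). Advance 2.
Reached end at offset 30 after 10 code points.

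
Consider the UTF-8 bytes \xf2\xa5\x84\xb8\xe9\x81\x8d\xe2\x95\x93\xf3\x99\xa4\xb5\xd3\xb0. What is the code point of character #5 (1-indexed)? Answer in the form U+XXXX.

Offset 0: leading byte 0xF2 = 11110010 → 4-byte char #1 = F2 A5 84 B8.
Offset 4: leading byte 0xE9 = 11101001 → 3-byte char #2 = E9 81 8D.
Offset 7: leading byte 0xE2 = 11100010 → 3-byte char #3 = E2 95 93.
Offset 10: leading byte 0xF3 = 11110011 → 4-byte char #4 = F3 99 A4 B5.
Offset 14: leading byte 0xD3 = 11010011 → 2-byte char #5 = D3 B0.
Leading byte 0xD3 = 11010011 matches 110xxxxx → 2-byte sequence.
Byte 1: 0xD3 = 11010011, payload 10011 (5 bits).
Byte 2: 0xB0 = 10110000 (10xxxxxx ✓), payload 110000.
Concatenate: 10011110000 = 0x4F0 (11 bits → U+04F0).

U+04F0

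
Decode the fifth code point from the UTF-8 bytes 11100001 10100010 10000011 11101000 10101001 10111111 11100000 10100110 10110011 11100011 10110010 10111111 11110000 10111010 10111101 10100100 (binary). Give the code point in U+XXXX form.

U+3AF64

Offset 0: leading byte 0xE1 = 11100001 → 3-byte char #1 = E1 A2 83.
Offset 3: leading byte 0xE8 = 11101000 → 3-byte char #2 = E8 A9 BF.
Offset 6: leading byte 0xE0 = 11100000 → 3-byte char #3 = E0 A6 B3.
Offset 9: leading byte 0xE3 = 11100011 → 3-byte char #4 = E3 B2 BF.
Offset 12: leading byte 0xF0 = 11110000 → 4-byte char #5 = F0 BA BD A4.
Leading byte 0xF0 = 11110000 matches 11110xxx → 4-byte sequence.
Byte 1: 0xF0 = 11110000, payload 000 (3 bits).
Byte 2: 0xBA = 10111010 (10xxxxxx ✓), payload 111010.
Byte 3: 0xBD = 10111101 (10xxxxxx ✓), payload 111101.
Byte 4: 0xA4 = 10100100 (10xxxxxx ✓), payload 100100.
Concatenate: 000111010111101100100 = 0x3AF64 (21 bits → U+3AF64).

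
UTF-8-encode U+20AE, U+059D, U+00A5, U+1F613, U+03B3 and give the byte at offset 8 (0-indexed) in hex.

0x9F

U+20AE → 3-byte form E2 82 AE at offsets 0–2.
U+059D → 2-byte form D6 9D at offsets 3–4.
U+00A5 → 2-byte form C2 A5 at offsets 5–6.
U+1F613 → 4-byte form F0 9F 98 93 at offsets 7–10.
Offset 8 falls in char 4's range; it's byte 2 of F0 9F 98 93 = 0x9F.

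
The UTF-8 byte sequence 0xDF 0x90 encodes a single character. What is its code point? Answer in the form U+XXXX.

U+07D0

Leading byte 0xDF = 11011111 matches 110xxxxx → 2-byte sequence.
Byte 1: 0xDF = 11011111, payload 11111 (5 bits).
Byte 2: 0x90 = 10010000 (10xxxxxx ✓), payload 010000.
Concatenate: 11111010000 = 0x7D0 (11 bits → U+07D0).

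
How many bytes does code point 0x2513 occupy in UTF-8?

U+2513 = 0x2513. UTF-8 uses 1 byte below 0x80, 2 below 0x800, 3 below 0x10000, 4 up to 0x10FFFF. 0x2513 is in U+0800–U+FFFF → 3 bytes.

3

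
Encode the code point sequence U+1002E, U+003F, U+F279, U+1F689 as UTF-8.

F0 90 80 AE 3F EF 89 B9 F0 9F 9A 89

U+1002E: 4-byte form → F0 90 80 AE.
U+003F: 1-byte form → 3F.
U+F279: 3-byte form → EF 89 B9.
U+1F689: 4-byte form → F0 9F 9A 89.
Concatenated (12 bytes): F0 90 80 AE 3F EF 89 B9 F0 9F 9A 89.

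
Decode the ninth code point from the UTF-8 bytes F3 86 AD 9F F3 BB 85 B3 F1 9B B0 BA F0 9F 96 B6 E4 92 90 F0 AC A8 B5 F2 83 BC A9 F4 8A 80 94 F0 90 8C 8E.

Offset 0: leading byte 0xF3 = 11110011 → 4-byte char #1 = F3 86 AD 9F.
Offset 4: leading byte 0xF3 = 11110011 → 4-byte char #2 = F3 BB 85 B3.
Offset 8: leading byte 0xF1 = 11110001 → 4-byte char #3 = F1 9B B0 BA.
Offset 12: leading byte 0xF0 = 11110000 → 4-byte char #4 = F0 9F 96 B6.
Offset 16: leading byte 0xE4 = 11100100 → 3-byte char #5 = E4 92 90.
Offset 19: leading byte 0xF0 = 11110000 → 4-byte char #6 = F0 AC A8 B5.
Offset 23: leading byte 0xF2 = 11110010 → 4-byte char #7 = F2 83 BC A9.
Offset 27: leading byte 0xF4 = 11110100 → 4-byte char #8 = F4 8A 80 94.
Offset 31: leading byte 0xF0 = 11110000 → 4-byte char #9 = F0 90 8C 8E.
Leading byte 0xF0 = 11110000 matches 11110xxx → 4-byte sequence.
Byte 1: 0xF0 = 11110000, payload 000 (3 bits).
Byte 2: 0x90 = 10010000 (10xxxxxx ✓), payload 010000.
Byte 3: 0x8C = 10001100 (10xxxxxx ✓), payload 001100.
Byte 4: 0x8E = 10001110 (10xxxxxx ✓), payload 001110.
Concatenate: 000010000001100001110 = 0x1030E (21 bits → U+1030E).

U+1030E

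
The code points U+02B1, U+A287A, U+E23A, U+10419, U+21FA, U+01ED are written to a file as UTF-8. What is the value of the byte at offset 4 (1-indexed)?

0xA2

1-indexed offset 4 is 0-indexed offset 3.
U+02B1 → 2-byte form CA B1 at offsets 0–1.
U+A287A → 4-byte form F2 A2 A1 BA at offsets 2–5.
Offset 3 falls in char 2's range; it's byte 2 of F2 A2 A1 BA = 0xA2.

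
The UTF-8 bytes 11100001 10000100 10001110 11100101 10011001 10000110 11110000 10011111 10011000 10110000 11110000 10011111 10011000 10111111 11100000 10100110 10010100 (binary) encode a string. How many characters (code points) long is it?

Byte at offset 0: 0xE1 = 11100001 → 3-byte char (#1). Advance 3.
Byte at offset 3: 0xE5 = 11100101 → 3-byte char (#2). Advance 3.
Byte at offset 6: 0xF0 = 11110000 → 4-byte char (#3). Advance 4.
Byte at offset 10: 0xF0 = 11110000 → 4-byte char (#4). Advance 4.
Byte at offset 14: 0xE0 = 11100000 → 3-byte char (#5). Advance 3.
Reached end at offset 17 after 5 code points.

5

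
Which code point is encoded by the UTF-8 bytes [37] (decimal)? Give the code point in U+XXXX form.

U+0025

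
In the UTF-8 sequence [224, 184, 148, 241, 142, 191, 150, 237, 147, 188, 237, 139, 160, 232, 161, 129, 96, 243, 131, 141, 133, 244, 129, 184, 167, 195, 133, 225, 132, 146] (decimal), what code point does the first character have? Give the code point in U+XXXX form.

Offset 0: leading byte 0xE0 = 11100000 → 3-byte char #1 = E0 B8 94.
Leading byte 0xE0 = 11100000 matches 1110xxxx → 3-byte sequence.
Byte 1: 0xE0 = 11100000, payload 0000 (4 bits).
Byte 2: 0xB8 = 10111000 (10xxxxxx ✓), payload 111000.
Byte 3: 0x94 = 10010100 (10xxxxxx ✓), payload 010100.
Concatenate: 0000111000010100 = 0xE14 (16 bits → U+0E14).

U+0E14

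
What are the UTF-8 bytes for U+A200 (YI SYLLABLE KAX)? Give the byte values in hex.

U+A200 = 0xA200 = 41472 decimal. In range U+0800–U+FFFF → 3-byte form: 1110xxxx 10xxxxxx 10xxxxxx.
Binary (16 bits): 1010001000000000.
Split 4+6+6: 1010 | 001000 | 000000.
Byte 1: 11101010 = 0xEA.
Byte 2: 10001000 = 0x88.
Byte 3: 10000000 = 0x80.

EA 88 80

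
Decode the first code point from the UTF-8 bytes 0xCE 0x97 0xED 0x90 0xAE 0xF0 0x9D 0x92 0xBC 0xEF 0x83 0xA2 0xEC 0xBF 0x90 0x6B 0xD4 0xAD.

Offset 0: leading byte 0xCE = 11001110 → 2-byte char #1 = CE 97.
Leading byte 0xCE = 11001110 matches 110xxxxx → 2-byte sequence.
Byte 1: 0xCE = 11001110, payload 01110 (5 bits).
Byte 2: 0x97 = 10010111 (10xxxxxx ✓), payload 010111.
Concatenate: 01110010111 = 0x397 (11 bits → U+0397).

U+0397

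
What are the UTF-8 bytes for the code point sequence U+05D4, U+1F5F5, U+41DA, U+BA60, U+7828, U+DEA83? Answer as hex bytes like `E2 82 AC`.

D7 94 F0 9F 97 B5 E4 87 9A EB A9 A0 E7 A0 A8 F3 9E AA 83

U+05D4: 2-byte form → D7 94.
U+1F5F5: 4-byte form → F0 9F 97 B5.
U+41DA: 3-byte form → E4 87 9A.
U+BA60: 3-byte form → EB A9 A0.
U+7828: 3-byte form → E7 A0 A8.
U+DEA83: 4-byte form → F3 9E AA 83.
Concatenated (19 bytes): D7 94 F0 9F 97 B5 E4 87 9A EB A9 A0 E7 A0 A8 F3 9E AA 83.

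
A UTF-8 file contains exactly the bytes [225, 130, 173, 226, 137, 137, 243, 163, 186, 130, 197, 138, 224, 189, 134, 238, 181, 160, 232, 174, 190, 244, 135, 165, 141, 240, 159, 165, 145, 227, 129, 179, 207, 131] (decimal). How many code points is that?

11

Byte at offset 0: 0xE1 = 11100001 → 3-byte char (#1). Advance 3.
Byte at offset 3: 0xE2 = 11100010 → 3-byte char (#2). Advance 3.
Byte at offset 6: 0xF3 = 11110011 → 4-byte char (#3). Advance 4.
Byte at offset 10: 0xC5 = 11000101 → 2-byte char (#4). Advance 2.
Byte at offset 12: 0xE0 = 11100000 → 3-byte char (#5). Advance 3.
Byte at offset 15: 0xEE = 11101110 → 3-byte char (#6). Advance 3.
Byte at offset 18: 0xE8 = 11101000 → 3-byte char (#7). Advance 3.
Byte at offset 21: 0xF4 = 11110100 → 4-byte char (#8). Advance 4.
Byte at offset 25: 0xF0 = 11110000 → 4-byte char (#9). Advance 4.
Byte at offset 29: 0xE3 = 11100011 → 3-byte char (#10). Advance 3.
Byte at offset 32: 0xCF = 11001111 → 2-byte char (#11). Advance 2.
Reached end at offset 34 after 11 code points.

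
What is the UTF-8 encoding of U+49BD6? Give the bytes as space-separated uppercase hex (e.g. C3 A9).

U+49BD6 = 0x49BD6 = 302038 decimal. In range U+10000–U+10FFFF → 4-byte form: 11110xxx 10xxxxxx 10xxxxxx 10xxxxxx.
Binary (21 bits): 001001001101111010110.
Split 3+6+6+6: 001 | 001001 | 101111 | 010110.
Byte 1: 11110001 = 0xF1.
Byte 2: 10001001 = 0x89.
Byte 3: 10101111 = 0xAF.
Byte 4: 10010110 = 0x96.

F1 89 AF 96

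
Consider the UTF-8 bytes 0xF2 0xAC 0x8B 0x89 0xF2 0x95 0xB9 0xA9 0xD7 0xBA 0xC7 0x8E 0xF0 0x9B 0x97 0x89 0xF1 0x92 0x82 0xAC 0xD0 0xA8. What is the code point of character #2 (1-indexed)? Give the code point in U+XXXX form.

U+95E69

Offset 0: leading byte 0xF2 = 11110010 → 4-byte char #1 = F2 AC 8B 89.
Offset 4: leading byte 0xF2 = 11110010 → 4-byte char #2 = F2 95 B9 A9.
Leading byte 0xF2 = 11110010 matches 11110xxx → 4-byte sequence.
Byte 1: 0xF2 = 11110010, payload 010 (3 bits).
Byte 2: 0x95 = 10010101 (10xxxxxx ✓), payload 010101.
Byte 3: 0xB9 = 10111001 (10xxxxxx ✓), payload 111001.
Byte 4: 0xA9 = 10101001 (10xxxxxx ✓), payload 101001.
Concatenate: 010010101111001101001 = 0x95E69 (21 bits → U+95E69).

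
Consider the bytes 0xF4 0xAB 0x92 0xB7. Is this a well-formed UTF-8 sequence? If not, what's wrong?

Leading byte 0xF4 = 11110100 → 4-byte form.
Payload = 0x12B4B7, which exceeds U+10FFFF, the maximum Unicode code point. (Leading bytes F5–FF, or F4 followed by ≥ 0x90, are invalid.)

invalid (encodes a value above U+10FFFF)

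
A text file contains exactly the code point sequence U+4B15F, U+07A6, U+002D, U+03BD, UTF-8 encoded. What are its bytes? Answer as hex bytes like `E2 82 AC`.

U+4B15F: 4-byte form → F1 8B 85 9F.
U+07A6: 2-byte form → DE A6.
U+002D: 1-byte form → 2D.
U+03BD: 2-byte form → CE BD.
Concatenated (9 bytes): F1 8B 85 9F DE A6 2D CE BD.

F1 8B 85 9F DE A6 2D CE BD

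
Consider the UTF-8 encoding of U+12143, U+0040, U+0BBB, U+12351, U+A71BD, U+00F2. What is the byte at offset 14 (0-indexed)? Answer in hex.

0x86

U+12143 → 4-byte form F0 92 85 83 at offsets 0–3.
U+0040 → 1-byte form 40 at offsets 4–4.
U+0BBB → 3-byte form E0 AE BB at offsets 5–7.
U+12351 → 4-byte form F0 92 8D 91 at offsets 8–11.
U+A71BD → 4-byte form F2 A7 86 BD at offsets 12–15.
Offset 14 falls in char 5's range; it's byte 3 of F2 A7 86 BD = 0x86.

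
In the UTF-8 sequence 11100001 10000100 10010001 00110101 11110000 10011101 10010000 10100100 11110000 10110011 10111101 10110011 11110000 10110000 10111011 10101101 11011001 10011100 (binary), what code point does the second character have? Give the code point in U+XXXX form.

U+0035

Offset 0: leading byte 0xE1 = 11100001 → 3-byte char #1 = E1 84 91.
Offset 3: leading byte 0x35 = 00110101 → 1-byte char #2 = 35.
Leading byte 0x35 = 00110101 matches 0xxxxxxx → 1-byte sequence.
Byte 1: 0x35 = 00110101, payload 0110101 (7 bits).
Concatenate: 0110101 = 0x35 (7 bits → U+0035).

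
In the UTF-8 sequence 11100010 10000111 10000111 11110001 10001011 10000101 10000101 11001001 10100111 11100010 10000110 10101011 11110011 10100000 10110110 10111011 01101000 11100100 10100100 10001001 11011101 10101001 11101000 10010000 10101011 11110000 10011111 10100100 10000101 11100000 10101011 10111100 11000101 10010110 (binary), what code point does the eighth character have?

Offset 0: leading byte 0xE2 = 11100010 → 3-byte char #1 = E2 87 87.
Offset 3: leading byte 0xF1 = 11110001 → 4-byte char #2 = F1 8B 85 85.
Offset 7: leading byte 0xC9 = 11001001 → 2-byte char #3 = C9 A7.
Offset 9: leading byte 0xE2 = 11100010 → 3-byte char #4 = E2 86 AB.
Offset 12: leading byte 0xF3 = 11110011 → 4-byte char #5 = F3 A0 B6 BB.
Offset 16: leading byte 0x68 = 01101000 → 1-byte char #6 = 68.
Offset 17: leading byte 0xE4 = 11100100 → 3-byte char #7 = E4 A4 89.
Offset 20: leading byte 0xDD = 11011101 → 2-byte char #8 = DD A9.
Leading byte 0xDD = 11011101 matches 110xxxxx → 2-byte sequence.
Byte 1: 0xDD = 11011101, payload 11101 (5 bits).
Byte 2: 0xA9 = 10101001 (10xxxxxx ✓), payload 101001.
Concatenate: 11101101001 = 0x769 (11 bits → U+0769).

U+0769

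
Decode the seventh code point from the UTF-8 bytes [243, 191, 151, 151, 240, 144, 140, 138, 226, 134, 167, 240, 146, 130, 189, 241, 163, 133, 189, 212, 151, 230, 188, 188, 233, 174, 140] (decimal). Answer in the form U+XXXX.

Offset 0: leading byte 0xF3 = 11110011 → 4-byte char #1 = F3 BF 97 97.
Offset 4: leading byte 0xF0 = 11110000 → 4-byte char #2 = F0 90 8C 8A.
Offset 8: leading byte 0xE2 = 11100010 → 3-byte char #3 = E2 86 A7.
Offset 11: leading byte 0xF0 = 11110000 → 4-byte char #4 = F0 92 82 BD.
Offset 15: leading byte 0xF1 = 11110001 → 4-byte char #5 = F1 A3 85 BD.
Offset 19: leading byte 0xD4 = 11010100 → 2-byte char #6 = D4 97.
Offset 21: leading byte 0xE6 = 11100110 → 3-byte char #7 = E6 BC BC.
Leading byte 0xE6 = 11100110 matches 1110xxxx → 3-byte sequence.
Byte 1: 0xE6 = 11100110, payload 0110 (4 bits).
Byte 2: 0xBC = 10111100 (10xxxxxx ✓), payload 111100.
Byte 3: 0xBC = 10111100 (10xxxxxx ✓), payload 111100.
Concatenate: 0110111100111100 = 0x6F3C (16 bits → U+6F3C).

U+6F3C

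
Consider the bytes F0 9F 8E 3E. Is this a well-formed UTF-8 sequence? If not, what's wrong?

Leading byte 0xF0 = 11110000 → 4-byte form.
Byte 4 is 0x3E = 00111110, which is not 10xxxxxx — expected a continuation byte.

invalid (non-continuation byte where continuation expected)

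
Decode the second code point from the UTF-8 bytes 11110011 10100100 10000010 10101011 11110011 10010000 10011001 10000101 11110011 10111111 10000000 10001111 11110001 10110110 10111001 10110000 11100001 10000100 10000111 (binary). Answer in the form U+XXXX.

U+D0645

Offset 0: leading byte 0xF3 = 11110011 → 4-byte char #1 = F3 A4 82 AB.
Offset 4: leading byte 0xF3 = 11110011 → 4-byte char #2 = F3 90 99 85.
Leading byte 0xF3 = 11110011 matches 11110xxx → 4-byte sequence.
Byte 1: 0xF3 = 11110011, payload 011 (3 bits).
Byte 2: 0x90 = 10010000 (10xxxxxx ✓), payload 010000.
Byte 3: 0x99 = 10011001 (10xxxxxx ✓), payload 011001.
Byte 4: 0x85 = 10000101 (10xxxxxx ✓), payload 000101.
Concatenate: 011010000011001000101 = 0xD0645 (21 bits → U+D0645).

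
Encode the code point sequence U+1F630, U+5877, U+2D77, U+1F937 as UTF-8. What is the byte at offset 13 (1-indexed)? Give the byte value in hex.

0xA4

1-indexed offset 13 is 0-indexed offset 12.
U+1F630 → 4-byte form F0 9F 98 B0 at offsets 0–3.
U+5877 → 3-byte form E5 A1 B7 at offsets 4–6.
U+2D77 → 3-byte form E2 B5 B7 at offsets 7–9.
U+1F937 → 4-byte form F0 9F A4 B7 at offsets 10–13.
Offset 12 falls in char 4's range; it's byte 3 of F0 9F A4 B7 = 0xA4.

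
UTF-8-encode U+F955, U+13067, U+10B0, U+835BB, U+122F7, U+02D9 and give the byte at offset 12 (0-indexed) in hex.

0x96

U+F955 → 3-byte form EF A5 95 at offsets 0–2.
U+13067 → 4-byte form F0 93 81 A7 at offsets 3–6.
U+10B0 → 3-byte form E1 82 B0 at offsets 7–9.
U+835BB → 4-byte form F2 83 96 BB at offsets 10–13.
Offset 12 falls in char 4's range; it's byte 3 of F2 83 96 BB = 0x96.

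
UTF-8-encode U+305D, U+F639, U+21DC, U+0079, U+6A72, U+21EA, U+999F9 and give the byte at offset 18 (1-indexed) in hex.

0x99

1-indexed offset 18 is 0-indexed offset 17.
U+305D → 3-byte form E3 81 9D at offsets 0–2.
U+F639 → 3-byte form EF 98 B9 at offsets 3–5.
U+21DC → 3-byte form E2 87 9C at offsets 6–8.
U+0079 → 1-byte form 79 at offsets 9–9.
U+6A72 → 3-byte form E6 A9 B2 at offsets 10–12.
U+21EA → 3-byte form E2 87 AA at offsets 13–15.
U+999F9 → 4-byte form F2 99 A7 B9 at offsets 16–19.
Offset 17 falls in char 7's range; it's byte 2 of F2 99 A7 B9 = 0x99.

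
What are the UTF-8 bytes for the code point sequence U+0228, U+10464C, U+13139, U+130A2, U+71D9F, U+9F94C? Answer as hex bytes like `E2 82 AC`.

C8 A8 F4 84 99 8C F0 93 84 B9 F0 93 82 A2 F1 B1 B6 9F F2 9F A5 8C

U+0228: 2-byte form → C8 A8.
U+10464C: 4-byte form → F4 84 99 8C.
U+13139: 4-byte form → F0 93 84 B9.
U+130A2: 4-byte form → F0 93 82 A2.
U+71D9F: 4-byte form → F1 B1 B6 9F.
U+9F94C: 4-byte form → F2 9F A5 8C.
Concatenated (22 bytes): C8 A8 F4 84 99 8C F0 93 84 B9 F0 93 82 A2 F1 B1 B6 9F F2 9F A5 8C.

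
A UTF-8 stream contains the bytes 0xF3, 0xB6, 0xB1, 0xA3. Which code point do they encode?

U+F6C63

Leading byte 0xF3 = 11110011 matches 11110xxx → 4-byte sequence.
Byte 1: 0xF3 = 11110011, payload 011 (3 bits).
Byte 2: 0xB6 = 10110110 (10xxxxxx ✓), payload 110110.
Byte 3: 0xB1 = 10110001 (10xxxxxx ✓), payload 110001.
Byte 4: 0xA3 = 10100011 (10xxxxxx ✓), payload 100011.
Concatenate: 011110110110001100011 = 0xF6C63 (21 bits → U+F6C63).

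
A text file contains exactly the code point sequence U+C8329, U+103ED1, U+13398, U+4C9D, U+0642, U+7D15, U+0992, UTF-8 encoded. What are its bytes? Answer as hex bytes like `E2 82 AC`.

F3 88 8C A9 F4 83 BB 91 F0 93 8E 98 E4 B2 9D D9 82 E7 B4 95 E0 A6 92

U+C8329: 4-byte form → F3 88 8C A9.
U+103ED1: 4-byte form → F4 83 BB 91.
U+13398: 4-byte form → F0 93 8E 98.
U+4C9D: 3-byte form → E4 B2 9D.
U+0642: 2-byte form → D9 82.
U+7D15: 3-byte form → E7 B4 95.
U+0992: 3-byte form → E0 A6 92.
Concatenated (23 bytes): F3 88 8C A9 F4 83 BB 91 F0 93 8E 98 E4 B2 9D D9 82 E7 B4 95 E0 A6 92.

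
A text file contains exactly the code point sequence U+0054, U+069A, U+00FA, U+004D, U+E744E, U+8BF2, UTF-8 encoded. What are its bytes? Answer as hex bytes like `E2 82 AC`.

54 DA 9A C3 BA 4D F3 A7 91 8E E8 AF B2

U+0054: 1-byte form → 54.
U+069A: 2-byte form → DA 9A.
U+00FA: 2-byte form → C3 BA.
U+004D: 1-byte form → 4D.
U+E744E: 4-byte form → F3 A7 91 8E.
U+8BF2: 3-byte form → E8 AF B2.
Concatenated (13 bytes): 54 DA 9A C3 BA 4D F3 A7 91 8E E8 AF B2.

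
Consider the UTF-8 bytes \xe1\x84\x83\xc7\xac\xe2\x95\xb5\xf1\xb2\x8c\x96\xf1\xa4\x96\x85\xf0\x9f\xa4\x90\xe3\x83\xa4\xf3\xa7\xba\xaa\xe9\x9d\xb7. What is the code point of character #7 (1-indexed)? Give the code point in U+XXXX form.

U+30E4

Offset 0: leading byte 0xE1 = 11100001 → 3-byte char #1 = E1 84 83.
Offset 3: leading byte 0xC7 = 11000111 → 2-byte char #2 = C7 AC.
Offset 5: leading byte 0xE2 = 11100010 → 3-byte char #3 = E2 95 B5.
Offset 8: leading byte 0xF1 = 11110001 → 4-byte char #4 = F1 B2 8C 96.
Offset 12: leading byte 0xF1 = 11110001 → 4-byte char #5 = F1 A4 96 85.
Offset 16: leading byte 0xF0 = 11110000 → 4-byte char #6 = F0 9F A4 90.
Offset 20: leading byte 0xE3 = 11100011 → 3-byte char #7 = E3 83 A4.
Leading byte 0xE3 = 11100011 matches 1110xxxx → 3-byte sequence.
Byte 1: 0xE3 = 11100011, payload 0011 (4 bits).
Byte 2: 0x83 = 10000011 (10xxxxxx ✓), payload 000011.
Byte 3: 0xA4 = 10100100 (10xxxxxx ✓), payload 100100.
Concatenate: 0011000011100100 = 0x30E4 (16 bits → U+30E4).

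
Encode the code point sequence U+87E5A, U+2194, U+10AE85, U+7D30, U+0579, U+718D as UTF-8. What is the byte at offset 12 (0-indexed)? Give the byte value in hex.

U+87E5A → 4-byte form F2 87 B9 9A at offsets 0–3.
U+2194 → 3-byte form E2 86 94 at offsets 4–6.
U+10AE85 → 4-byte form F4 8A BA 85 at offsets 7–10.
U+7D30 → 3-byte form E7 B4 B0 at offsets 11–13.
Offset 12 falls in char 4's range; it's byte 2 of E7 B4 B0 = 0xB4.

0xB4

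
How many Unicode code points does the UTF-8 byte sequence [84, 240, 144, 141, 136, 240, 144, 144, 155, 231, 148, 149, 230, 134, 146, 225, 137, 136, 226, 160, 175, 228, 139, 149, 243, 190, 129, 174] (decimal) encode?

9

Byte at offset 0: 0x54 = 01010100 → 1-byte char (#1). Advance 1.
Byte at offset 1: 0xF0 = 11110000 → 4-byte char (#2). Advance 4.
Byte at offset 5: 0xF0 = 11110000 → 4-byte char (#3). Advance 4.
Byte at offset 9: 0xE7 = 11100111 → 3-byte char (#4). Advance 3.
Byte at offset 12: 0xE6 = 11100110 → 3-byte char (#5). Advance 3.
Byte at offset 15: 0xE1 = 11100001 → 3-byte char (#6). Advance 3.
Byte at offset 18: 0xE2 = 11100010 → 3-byte char (#7). Advance 3.
Byte at offset 21: 0xE4 = 11100100 → 3-byte char (#8). Advance 3.
Byte at offset 24: 0xF3 = 11110011 → 4-byte char (#9). Advance 4.
Reached end at offset 28 after 9 code points.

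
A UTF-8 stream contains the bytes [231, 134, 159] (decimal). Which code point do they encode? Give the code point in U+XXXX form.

Leading byte 0xE7 = 11100111 matches 1110xxxx → 3-byte sequence.
Byte 1: 0xE7 = 11100111, payload 0111 (4 bits).
Byte 2: 0x86 = 10000110 (10xxxxxx ✓), payload 000110.
Byte 3: 0x9F = 10011111 (10xxxxxx ✓), payload 011111.
Concatenate: 0111000110011111 = 0x719F (16 bits → U+719F).

U+719F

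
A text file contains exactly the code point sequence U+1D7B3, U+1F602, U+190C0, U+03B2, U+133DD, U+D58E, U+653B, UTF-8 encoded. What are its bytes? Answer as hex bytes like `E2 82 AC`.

F0 9D 9E B3 F0 9F 98 82 F0 99 83 80 CE B2 F0 93 8F 9D ED 96 8E E6 94 BB

U+1D7B3: 4-byte form → F0 9D 9E B3.
U+1F602: 4-byte form → F0 9F 98 82.
U+190C0: 4-byte form → F0 99 83 80.
U+03B2: 2-byte form → CE B2.
U+133DD: 4-byte form → F0 93 8F 9D.
U+D58E: 3-byte form → ED 96 8E.
U+653B: 3-byte form → E6 94 BB.
Concatenated (24 bytes): F0 9D 9E B3 F0 9F 98 82 F0 99 83 80 CE B2 F0 93 8F 9D ED 96 8E E6 94 BB.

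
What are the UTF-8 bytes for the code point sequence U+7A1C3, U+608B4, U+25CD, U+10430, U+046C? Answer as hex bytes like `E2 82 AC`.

U+7A1C3: 4-byte form → F1 BA 87 83.
U+608B4: 4-byte form → F1 A0 A2 B4.
U+25CD: 3-byte form → E2 97 8D.
U+10430: 4-byte form → F0 90 90 B0.
U+046C: 2-byte form → D1 AC.
Concatenated (17 bytes): F1 BA 87 83 F1 A0 A2 B4 E2 97 8D F0 90 90 B0 D1 AC.

F1 BA 87 83 F1 A0 A2 B4 E2 97 8D F0 90 90 B0 D1 AC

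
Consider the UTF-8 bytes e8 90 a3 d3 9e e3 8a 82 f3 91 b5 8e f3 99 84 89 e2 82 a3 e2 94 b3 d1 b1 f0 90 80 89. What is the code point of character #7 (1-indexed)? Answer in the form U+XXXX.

U+2533

Offset 0: leading byte 0xE8 = 11101000 → 3-byte char #1 = E8 90 A3.
Offset 3: leading byte 0xD3 = 11010011 → 2-byte char #2 = D3 9E.
Offset 5: leading byte 0xE3 = 11100011 → 3-byte char #3 = E3 8A 82.
Offset 8: leading byte 0xF3 = 11110011 → 4-byte char #4 = F3 91 B5 8E.
Offset 12: leading byte 0xF3 = 11110011 → 4-byte char #5 = F3 99 84 89.
Offset 16: leading byte 0xE2 = 11100010 → 3-byte char #6 = E2 82 A3.
Offset 19: leading byte 0xE2 = 11100010 → 3-byte char #7 = E2 94 B3.
Leading byte 0xE2 = 11100010 matches 1110xxxx → 3-byte sequence.
Byte 1: 0xE2 = 11100010, payload 0010 (4 bits).
Byte 2: 0x94 = 10010100 (10xxxxxx ✓), payload 010100.
Byte 3: 0xB3 = 10110011 (10xxxxxx ✓), payload 110011.
Concatenate: 0010010100110011 = 0x2533 (16 bits → U+2533).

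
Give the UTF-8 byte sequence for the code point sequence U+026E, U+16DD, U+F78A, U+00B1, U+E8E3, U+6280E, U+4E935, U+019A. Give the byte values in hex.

U+026E: 2-byte form → C9 AE.
U+16DD: 3-byte form → E1 9B 9D.
U+F78A: 3-byte form → EF 9E 8A.
U+00B1: 2-byte form → C2 B1.
U+E8E3: 3-byte form → EE A3 A3.
U+6280E: 4-byte form → F1 A2 A0 8E.
U+4E935: 4-byte form → F1 8E A4 B5.
U+019A: 2-byte form → C6 9A.
Concatenated (23 bytes): C9 AE E1 9B 9D EF 9E 8A C2 B1 EE A3 A3 F1 A2 A0 8E F1 8E A4 B5 C6 9A.

C9 AE E1 9B 9D EF 9E 8A C2 B1 EE A3 A3 F1 A2 A0 8E F1 8E A4 B5 C6 9A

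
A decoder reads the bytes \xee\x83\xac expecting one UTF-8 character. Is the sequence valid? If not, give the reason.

Leading byte 0xEE = 11101110 → 3-byte form.
Continuation bytes 0x83=10000011, 0xAC=10101100 all match 10xxxxxx.
Decoded value 0xE0EC is ≥ 0x800 (shortest form) and not a surrogate.

valid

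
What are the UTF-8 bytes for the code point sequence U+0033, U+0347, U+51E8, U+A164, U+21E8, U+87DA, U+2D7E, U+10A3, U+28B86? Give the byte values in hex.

33 CD 87 E5 87 A8 EA 85 A4 E2 87 A8 E8 9F 9A E2 B5 BE E1 82 A3 F0 A8 AE 86

U+0033: 1-byte form → 33.
U+0347: 2-byte form → CD 87.
U+51E8: 3-byte form → E5 87 A8.
U+A164: 3-byte form → EA 85 A4.
U+21E8: 3-byte form → E2 87 A8.
U+87DA: 3-byte form → E8 9F 9A.
U+2D7E: 3-byte form → E2 B5 BE.
U+10A3: 3-byte form → E1 82 A3.
U+28B86: 4-byte form → F0 A8 AE 86.
Concatenated (25 bytes): 33 CD 87 E5 87 A8 EA 85 A4 E2 87 A8 E8 9F 9A E2 B5 BE E1 82 A3 F0 A8 AE 86.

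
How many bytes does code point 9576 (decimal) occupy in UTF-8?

U+2568 = 0x2568. UTF-8 uses 1 byte below 0x80, 2 below 0x800, 3 below 0x10000, 4 up to 0x10FFFF. 0x2568 is in U+0800–U+FFFF → 3 bytes.

3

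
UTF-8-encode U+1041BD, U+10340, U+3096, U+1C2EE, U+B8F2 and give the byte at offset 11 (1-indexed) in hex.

1-indexed offset 11 is 0-indexed offset 10.
U+1041BD → 4-byte form F4 84 86 BD at offsets 0–3.
U+10340 → 4-byte form F0 90 8D 80 at offsets 4–7.
U+3096 → 3-byte form E3 82 96 at offsets 8–10.
Offset 10 falls in char 3's range; it's byte 3 of E3 82 96 = 0x96.

0x96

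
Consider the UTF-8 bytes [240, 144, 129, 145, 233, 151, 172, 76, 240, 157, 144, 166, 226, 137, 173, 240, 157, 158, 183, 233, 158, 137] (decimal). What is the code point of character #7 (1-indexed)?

U+9789

Offset 0: leading byte 0xF0 = 11110000 → 4-byte char #1 = F0 90 81 91.
Offset 4: leading byte 0xE9 = 11101001 → 3-byte char #2 = E9 97 AC.
Offset 7: leading byte 0x4C = 01001100 → 1-byte char #3 = 4C.
Offset 8: leading byte 0xF0 = 11110000 → 4-byte char #4 = F0 9D 90 A6.
Offset 12: leading byte 0xE2 = 11100010 → 3-byte char #5 = E2 89 AD.
Offset 15: leading byte 0xF0 = 11110000 → 4-byte char #6 = F0 9D 9E B7.
Offset 19: leading byte 0xE9 = 11101001 → 3-byte char #7 = E9 9E 89.
Leading byte 0xE9 = 11101001 matches 1110xxxx → 3-byte sequence.
Byte 1: 0xE9 = 11101001, payload 1001 (4 bits).
Byte 2: 0x9E = 10011110 (10xxxxxx ✓), payload 011110.
Byte 3: 0x89 = 10001001 (10xxxxxx ✓), payload 001001.
Concatenate: 1001011110001001 = 0x9789 (16 bits → U+9789).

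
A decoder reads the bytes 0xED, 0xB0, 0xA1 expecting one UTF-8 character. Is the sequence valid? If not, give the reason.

invalid (encodes a surrogate (U+D800–U+DFFF))

Structurally a 3-byte sequence; payload = 0xDC21.
But 0xDC21 is in U+D800–U+DFFF, the surrogate range. Surrogates are not Unicode scalar values and are forbidden in UTF-8.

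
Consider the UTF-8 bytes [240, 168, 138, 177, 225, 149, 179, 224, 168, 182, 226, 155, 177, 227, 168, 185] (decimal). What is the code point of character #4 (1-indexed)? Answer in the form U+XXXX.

Offset 0: leading byte 0xF0 = 11110000 → 4-byte char #1 = F0 A8 8A B1.
Offset 4: leading byte 0xE1 = 11100001 → 3-byte char #2 = E1 95 B3.
Offset 7: leading byte 0xE0 = 11100000 → 3-byte char #3 = E0 A8 B6.
Offset 10: leading byte 0xE2 = 11100010 → 3-byte char #4 = E2 9B B1.
Leading byte 0xE2 = 11100010 matches 1110xxxx → 3-byte sequence.
Byte 1: 0xE2 = 11100010, payload 0010 (4 bits).
Byte 2: 0x9B = 10011011 (10xxxxxx ✓), payload 011011.
Byte 3: 0xB1 = 10110001 (10xxxxxx ✓), payload 110001.
Concatenate: 0010011011110001 = 0x26F1 (16 bits → U+26F1).

U+26F1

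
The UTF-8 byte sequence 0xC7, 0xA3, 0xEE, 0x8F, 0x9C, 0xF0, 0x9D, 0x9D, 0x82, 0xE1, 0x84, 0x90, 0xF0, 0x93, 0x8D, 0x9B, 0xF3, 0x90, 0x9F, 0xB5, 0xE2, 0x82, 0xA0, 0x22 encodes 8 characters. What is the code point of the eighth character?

Offset 0: leading byte 0xC7 = 11000111 → 2-byte char #1 = C7 A3.
Offset 2: leading byte 0xEE = 11101110 → 3-byte char #2 = EE 8F 9C.
Offset 5: leading byte 0xF0 = 11110000 → 4-byte char #3 = F0 9D 9D 82.
Offset 9: leading byte 0xE1 = 11100001 → 3-byte char #4 = E1 84 90.
Offset 12: leading byte 0xF0 = 11110000 → 4-byte char #5 = F0 93 8D 9B.
Offset 16: leading byte 0xF3 = 11110011 → 4-byte char #6 = F3 90 9F B5.
Offset 20: leading byte 0xE2 = 11100010 → 3-byte char #7 = E2 82 A0.
Offset 23: leading byte 0x22 = 00100010 → 1-byte char #8 = 22.
Leading byte 0x22 = 00100010 matches 0xxxxxxx → 1-byte sequence.
Byte 1: 0x22 = 00100010, payload 0100010 (7 bits).
Concatenate: 0100010 = 0x22 (7 bits → U+0022).

U+0022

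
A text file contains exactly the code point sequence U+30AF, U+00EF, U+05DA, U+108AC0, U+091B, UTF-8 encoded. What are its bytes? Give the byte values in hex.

U+30AF: 3-byte form → E3 82 AF.
U+00EF: 2-byte form → C3 AF.
U+05DA: 2-byte form → D7 9A.
U+108AC0: 4-byte form → F4 88 AB 80.
U+091B: 3-byte form → E0 A4 9B.
Concatenated (14 bytes): E3 82 AF C3 AF D7 9A F4 88 AB 80 E0 A4 9B.

E3 82 AF C3 AF D7 9A F4 88 AB 80 E0 A4 9B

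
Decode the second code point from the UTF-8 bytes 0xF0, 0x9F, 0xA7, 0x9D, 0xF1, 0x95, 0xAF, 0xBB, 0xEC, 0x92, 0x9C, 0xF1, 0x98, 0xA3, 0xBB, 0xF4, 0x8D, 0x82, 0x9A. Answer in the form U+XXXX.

U+55BFB

Offset 0: leading byte 0xF0 = 11110000 → 4-byte char #1 = F0 9F A7 9D.
Offset 4: leading byte 0xF1 = 11110001 → 4-byte char #2 = F1 95 AF BB.
Leading byte 0xF1 = 11110001 matches 11110xxx → 4-byte sequence.
Byte 1: 0xF1 = 11110001, payload 001 (3 bits).
Byte 2: 0x95 = 10010101 (10xxxxxx ✓), payload 010101.
Byte 3: 0xAF = 10101111 (10xxxxxx ✓), payload 101111.
Byte 4: 0xBB = 10111011 (10xxxxxx ✓), payload 111011.
Concatenate: 001010101101111111011 = 0x55BFB (21 bits → U+55BFB).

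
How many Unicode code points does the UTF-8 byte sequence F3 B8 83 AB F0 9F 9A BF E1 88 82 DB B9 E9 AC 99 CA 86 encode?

Byte at offset 0: 0xF3 = 11110011 → 4-byte char (#1). Advance 4.
Byte at offset 4: 0xF0 = 11110000 → 4-byte char (#2). Advance 4.
Byte at offset 8: 0xE1 = 11100001 → 3-byte char (#3). Advance 3.
Byte at offset 11: 0xDB = 11011011 → 2-byte char (#4). Advance 2.
Byte at offset 13: 0xE9 = 11101001 → 3-byte char (#5). Advance 3.
Byte at offset 16: 0xCA = 11001010 → 2-byte char (#6). Advance 2.
Reached end at offset 18 after 6 code points.

6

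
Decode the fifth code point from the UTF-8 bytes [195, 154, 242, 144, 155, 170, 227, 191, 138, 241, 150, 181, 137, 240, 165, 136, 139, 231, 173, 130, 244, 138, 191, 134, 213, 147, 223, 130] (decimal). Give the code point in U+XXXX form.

Offset 0: leading byte 0xC3 = 11000011 → 2-byte char #1 = C3 9A.
Offset 2: leading byte 0xF2 = 11110010 → 4-byte char #2 = F2 90 9B AA.
Offset 6: leading byte 0xE3 = 11100011 → 3-byte char #3 = E3 BF 8A.
Offset 9: leading byte 0xF1 = 11110001 → 4-byte char #4 = F1 96 B5 89.
Offset 13: leading byte 0xF0 = 11110000 → 4-byte char #5 = F0 A5 88 8B.
Leading byte 0xF0 = 11110000 matches 11110xxx → 4-byte sequence.
Byte 1: 0xF0 = 11110000, payload 000 (3 bits).
Byte 2: 0xA5 = 10100101 (10xxxxxx ✓), payload 100101.
Byte 3: 0x88 = 10001000 (10xxxxxx ✓), payload 001000.
Byte 4: 0x8B = 10001011 (10xxxxxx ✓), payload 001011.
Concatenate: 000100101001000001011 = 0x2520B (21 bits → U+2520B).

U+2520B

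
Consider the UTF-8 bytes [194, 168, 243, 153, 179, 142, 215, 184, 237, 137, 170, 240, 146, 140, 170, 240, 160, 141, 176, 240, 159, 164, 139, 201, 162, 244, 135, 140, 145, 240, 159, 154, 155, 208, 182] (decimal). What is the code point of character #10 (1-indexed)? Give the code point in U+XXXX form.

U+1F69B

Offset 0: leading byte 0xC2 = 11000010 → 2-byte char #1 = C2 A8.
Offset 2: leading byte 0xF3 = 11110011 → 4-byte char #2 = F3 99 B3 8E.
Offset 6: leading byte 0xD7 = 11010111 → 2-byte char #3 = D7 B8.
Offset 8: leading byte 0xED = 11101101 → 3-byte char #4 = ED 89 AA.
Offset 11: leading byte 0xF0 = 11110000 → 4-byte char #5 = F0 92 8C AA.
Offset 15: leading byte 0xF0 = 11110000 → 4-byte char #6 = F0 A0 8D B0.
Offset 19: leading byte 0xF0 = 11110000 → 4-byte char #7 = F0 9F A4 8B.
Offset 23: leading byte 0xC9 = 11001001 → 2-byte char #8 = C9 A2.
Offset 25: leading byte 0xF4 = 11110100 → 4-byte char #9 = F4 87 8C 91.
Offset 29: leading byte 0xF0 = 11110000 → 4-byte char #10 = F0 9F 9A 9B.
Leading byte 0xF0 = 11110000 matches 11110xxx → 4-byte sequence.
Byte 1: 0xF0 = 11110000, payload 000 (3 bits).
Byte 2: 0x9F = 10011111 (10xxxxxx ✓), payload 011111.
Byte 3: 0x9A = 10011010 (10xxxxxx ✓), payload 011010.
Byte 4: 0x9B = 10011011 (10xxxxxx ✓), payload 011011.
Concatenate: 000011111011010011011 = 0x1F69B (21 bits → U+1F69B).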